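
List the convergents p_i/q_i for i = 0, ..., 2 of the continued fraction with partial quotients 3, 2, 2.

3/1, 7/2, 17/5

Using the convergent recurrence p_i = a_i*p_{i-1} + p_{i-2}, q_i = a_i*q_{i-1} + q_{i-2} with p_{-2}=0, p_{-1}=1, q_{-2}=1, q_{-1}=0:
  i=0: a_0=3, p_0 = 3*1 + 0 = 3, q_0 = 3*0 + 1 = 1.
  i=1: a_1=2, p_1 = 2*3 + 1 = 7, q_1 = 2*1 + 0 = 2.
  i=2: a_2=2, p_2 = 2*7 + 3 = 17, q_2 = 2*2 + 1 = 5.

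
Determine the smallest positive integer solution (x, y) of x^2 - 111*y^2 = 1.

(x, y) = (295, 28)

First expand sqrt(111) as a continued fraction. With x_i = (sqrt(111) + m_i)/d_i and (m_0, d_0) = (0, 1): a_0 = floor(sqrt(111)) = 10, since 10^2 = 100 <= 111 < 121 = 11^2.
Iterate m_{i+1} = d_i*a_i - m_i, d_{i+1} = (111 - m_{i+1}^2)/d_i, a_{i+1} = floor((a_0 + m_{i+1})/d_{i+1}):
  m_1 = 1*10 - 0 = 10, d_1 = (111 - 10^2)/1 = 11/1 = 11, a_1 = floor((10 + 10)/11) = 1.
  m_2 = 11*1 - 10 = 1, d_2 = (111 - 1^2)/11 = 110/11 = 10, a_2 = floor((10 + 1)/10) = 1.
  m_3 = 10*1 - 1 = 9, d_3 = (111 - 9^2)/10 = 30/10 = 3, a_3 = floor((10 + 9)/3) = 6.
  m_4 = 3*6 - 9 = 9, d_4 = (111 - 9^2)/3 = 30/3 = 10, a_4 = floor((10 + 9)/10) = 1.
  m_5 = 10*1 - 9 = 1, d_5 = (111 - 1^2)/10 = 110/10 = 11, a_5 = floor((10 + 1)/11) = 1.
  m_6 = 11*1 - 1 = 10, d_6 = (111 - 10^2)/11 = 11/11 = 1, a_6 = floor((10 + 10)/1) = 20.
  m_7 = 1*20 - 10 = 10, d_7 = (111 - 10^2)/1 = 11/1 = 11: (m_7, d_7) = (m_1, d_1) = (10, 11), so from here the quotients repeat a_1, ..., a_6; the period length is 6.
So sqrt(111) = [10; (1, 1, 6, 1, 1, 20)] with period length k = 6.
k is even, so the fundamental solution of x^2 - 111y^2 = 1 is (p_{k-1}, q_{k-1}) = (p_5, q_5); compute convergents through index 5.
Convergents (p_i = a_i*p_{i-1} + p_{i-2}, q_i = a_i*q_{i-1} + q_{i-2} with p_{-2}=0, p_{-1}=1, q_{-2}=1, q_{-1}=0):
  i=0: a_0=10, p_0 = 10*1 + 0 = 10, q_0 = 10*0 + 1 = 1.
  i=1: a_1=1, p_1 = 1*10 + 1 = 11, q_1 = 1*1 + 0 = 1.
  i=2: a_2=1, p_2 = 1*11 + 10 = 21, q_2 = 1*1 + 1 = 2.
  i=3: a_3=6, p_3 = 6*21 + 11 = 137, q_3 = 6*2 + 1 = 13.
  i=4: a_4=1, p_4 = 1*137 + 21 = 158, q_4 = 1*13 + 2 = 15.
  i=5: a_5=1, p_5 = 1*158 + 137 = 295, q_5 = 1*15 + 13 = 28.
Check: 295^2 - 111*28^2 = 87025 - 87024 = 1, so (x, y) = (295, 28) solves the equation, and by the theorem it is the least positive solution.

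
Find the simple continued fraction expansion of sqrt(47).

[6; (1, 5, 1, 12)]

Write x_i = (sqrt(47) + m_i)/d_i with (m_0, d_0) = (0, 1). a_0 = floor(sqrt(47)) = 6, since 6^2 = 36 <= 47 < 49 = 7^2.
Iterate m_{i+1} = d_i*a_i - m_i, d_{i+1} = (47 - m_{i+1}^2)/d_i, a_{i+1} = floor((a_0 + m_{i+1})/d_{i+1}):
  m_1 = 1*6 - 0 = 6, d_1 = (47 - 6^2)/1 = 11/1 = 11, a_1 = floor((6 + 6)/11) = 1.
  m_2 = 11*1 - 6 = 5, d_2 = (47 - 5^2)/11 = 22/11 = 2, a_2 = floor((6 + 5)/2) = 5.
  m_3 = 2*5 - 5 = 5, d_3 = (47 - 5^2)/2 = 22/2 = 11, a_3 = floor((6 + 5)/11) = 1.
  m_4 = 11*1 - 5 = 6, d_4 = (47 - 6^2)/11 = 11/11 = 1, a_4 = floor((6 + 6)/1) = 12.
  m_5 = 1*12 - 6 = 6, d_5 = (47 - 6^2)/1 = 11/1 = 11: (m_5, d_5) = (m_1, d_1) = (6, 11), so from here the quotients repeat a_1, ..., a_4; the period length is 4.
Hence the expansion of sqrt(47) is a_0 = 6 followed by the repeating block 1, 5, 1, 12 (period 4).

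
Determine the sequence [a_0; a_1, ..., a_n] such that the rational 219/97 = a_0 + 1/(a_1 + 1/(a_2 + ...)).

Run the Euclidean algorithm on 219 and 97; the successive quotients are the partial quotients a_0, a_1, ... (each step inverts the fractional part left over by the previous one):
  219 = 2*97 + 25, so a_0 = 2.
  97 = 3*25 + 22, so a_1 = 3.
  25 = 1*22 + 3, so a_2 = 1.
  22 = 7*3 + 1, so a_3 = 7.
  3 = 3*1 + 0, so a_4 = 3.
The remainder reaches 0 after 5 divisions, so the expansion has 5 partial quotients, read off in order.

[2; 3, 1, 7, 3]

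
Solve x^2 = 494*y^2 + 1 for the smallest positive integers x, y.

(x, y) = (73035, 3286)

First expand sqrt(494) as a continued fraction. With x_i = (sqrt(494) + m_i)/d_i and (m_0, d_0) = (0, 1): a_0 = floor(sqrt(494)) = 22, since 22^2 = 484 <= 494 < 529 = 23^2.
Iterate m_{i+1} = d_i*a_i - m_i, d_{i+1} = (494 - m_{i+1}^2)/d_i, a_{i+1} = floor((a_0 + m_{i+1})/d_{i+1}):
  m_1 = 1*22 - 0 = 22, d_1 = (494 - 22^2)/1 = 10/1 = 10, a_1 = floor((22 + 22)/10) = 4.
  m_2 = 10*4 - 22 = 18, d_2 = (494 - 18^2)/10 = 170/10 = 17, a_2 = floor((22 + 18)/17) = 2.
  m_3 = 17*2 - 18 = 16, d_3 = (494 - 16^2)/17 = 238/17 = 14, a_3 = floor((22 + 16)/14) = 2.
  m_4 = 14*2 - 16 = 12, d_4 = (494 - 12^2)/14 = 350/14 = 25, a_4 = floor((22 + 12)/25) = 1.
  m_5 = 25*1 - 12 = 13, d_5 = (494 - 13^2)/25 = 325/25 = 13, a_5 = floor((22 + 13)/13) = 2.
  m_6 = 13*2 - 13 = 13, d_6 = (494 - 13^2)/13 = 325/13 = 25, a_6 = floor((22 + 13)/25) = 1.
  m_7 = 25*1 - 13 = 12, d_7 = (494 - 12^2)/25 = 350/25 = 14, a_7 = floor((22 + 12)/14) = 2.
  m_8 = 14*2 - 12 = 16, d_8 = (494 - 16^2)/14 = 238/14 = 17, a_8 = floor((22 + 16)/17) = 2.
  m_9 = 17*2 - 16 = 18, d_9 = (494 - 18^2)/17 = 170/17 = 10, a_9 = floor((22 + 18)/10) = 4.
  m_10 = 10*4 - 18 = 22, d_10 = (494 - 22^2)/10 = 10/10 = 1, a_10 = floor((22 + 22)/1) = 44.
  m_11 = 1*44 - 22 = 22, d_11 = (494 - 22^2)/1 = 10/1 = 10: (m_11, d_11) = (m_1, d_1) = (22, 10), so from here the quotients repeat a_1, ..., a_10; the period length is 10.
So sqrt(494) = [22; (4, 2, 2, 1, 2, 1, 2, 2, 4, 44)] with period length k = 10.
k is even, so the fundamental solution of x^2 - 494y^2 = 1 is (p_{k-1}, q_{k-1}) = (p_9, q_9); compute convergents through index 9.
Convergents (p_i = a_i*p_{i-1} + p_{i-2}, q_i = a_i*q_{i-1} + q_{i-2} with p_{-2}=0, p_{-1}=1, q_{-2}=1, q_{-1}=0):
  i=0: a_0=22, p_0 = 22*1 + 0 = 22, q_0 = 22*0 + 1 = 1.
  i=1: a_1=4, p_1 = 4*22 + 1 = 89, q_1 = 4*1 + 0 = 4.
  i=2: a_2=2, p_2 = 2*89 + 22 = 200, q_2 = 2*4 + 1 = 9.
  i=3: a_3=2, p_3 = 2*200 + 89 = 489, q_3 = 2*9 + 4 = 22.
  i=4: a_4=1, p_4 = 1*489 + 200 = 689, q_4 = 1*22 + 9 = 31.
  i=5: a_5=2, p_5 = 2*689 + 489 = 1867, q_5 = 2*31 + 22 = 84.
  i=6: a_6=1, p_6 = 1*1867 + 689 = 2556, q_6 = 1*84 + 31 = 115.
  i=7: a_7=2, p_7 = 2*2556 + 1867 = 6979, q_7 = 2*115 + 84 = 314.
  i=8: a_8=2, p_8 = 2*6979 + 2556 = 16514, q_8 = 2*314 + 115 = 743.
  i=9: a_9=4, p_9 = 4*16514 + 6979 = 73035, q_9 = 4*743 + 314 = 3286.
Check: 73035^2 - 494*3286^2 = 5334111225 - 5334111224 = 1, so (x, y) = (73035, 3286) solves the equation, and by the theorem it is the least positive solution.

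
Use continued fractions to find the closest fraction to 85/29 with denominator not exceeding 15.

Expand x = 85/29 as a continued fraction with the Euclidean algorithm:
  85 = 2*29 + 27, so a_0 = 2.
  29 = 1*27 + 2, so a_1 = 1.
  27 = 13*2 + 1, so a_2 = 13.
  2 = 2*1 + 0, so a_3 = 2.
so x = [2; 1, 13, 2].
Convergents (p_i = a_i*p_{i-1} + p_{i-2}, q_i = a_i*q_{i-1} + q_{i-2} with p_{-2}=0, p_{-1}=1, q_{-2}=1, q_{-1}=0), until the denominator exceeds 15:
  i=0: a_0=2, p_0 = 2*1 + 0 = 2, q_0 = 2*0 + 1 = 1.
  i=1: a_1=1, p_1 = 1*2 + 1 = 3, q_1 = 1*1 + 0 = 1.
  i=2: a_2=13, p_2 = 13*3 + 2 = 41, q_2 = 13*1 + 1 = 14.
  i=3: a_3=2, p_3 = 2*41 + 3 = 85, q_3 = 2*14 + 1 = 29.
q_3 = 29 > 15, so the last convergent with denominator <= 15 is p_2/q_2 = 41/14.
The closest fraction with denominator <= 15 is either p_2/q_2 or the intermediate fraction (k*p_2 + p_1)/(k*q_2 + q_1) with the largest k >= 1 whose denominator stays <= 15; these approach x as k grows, and every other convergent or intermediate fraction in range is farther away.
Largest k: floor((15 - q_1)/q_2) = floor((15 - 1)/14) = 1.
That gives (1*41 + 3)/(1*14 + 1) = 44/15.
Compare the errors: |x - 41/14| = |85*14 - 41*29|/(29*14) = 1/406, and |x - 44/15| = |85*15 - 44*29|/(29*15) = 1/435.
Cross-multiplying, 1*406 = 406 < 435 = 1*435, so 1/435 is smaller: the intermediate fraction 44/15 is closer to x than 41/14.

44/15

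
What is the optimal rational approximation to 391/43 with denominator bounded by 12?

Expand x = 391/43 as a continued fraction with the Euclidean algorithm:
  391 = 9*43 + 4, so a_0 = 9.
  43 = 10*4 + 3, so a_1 = 10.
  4 = 1*3 + 1, so a_2 = 1.
  3 = 3*1 + 0, so a_3 = 3.
so x = [9; 10, 1, 3].
Convergents (p_i = a_i*p_{i-1} + p_{i-2}, q_i = a_i*q_{i-1} + q_{i-2} with p_{-2}=0, p_{-1}=1, q_{-2}=1, q_{-1}=0), until the denominator exceeds 12:
  i=0: a_0=9, p_0 = 9*1 + 0 = 9, q_0 = 9*0 + 1 = 1.
  i=1: a_1=10, p_1 = 10*9 + 1 = 91, q_1 = 10*1 + 0 = 10.
  i=2: a_2=1, p_2 = 1*91 + 9 = 100, q_2 = 1*10 + 1 = 11.
  i=3: a_3=3, p_3 = 3*100 + 91 = 391, q_3 = 3*11 + 10 = 43.
q_3 = 43 > 12, so the last convergent with denominator <= 12 is p_2/q_2 = 100/11.
The closest fraction with denominator <= 12 is either p_2/q_2 or the intermediate fraction (k*p_2 + p_1)/(k*q_2 + q_1) with the largest k >= 1 whose denominator stays <= 12; these approach x as k grows, and every other convergent or intermediate fraction in range is farther away.
Largest k: floor((12 - q_1)/q_2) = floor((12 - 10)/11) = 0.
Since k = 0, no intermediate fraction beyond p_2/q_2 has denominator <= 12, so the convergent 100/11 is the closest (its error is |391*11 - 100*43|/(43*11) = 1/473).

100/11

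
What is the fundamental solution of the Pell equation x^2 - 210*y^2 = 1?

(x, y) = (29, 2)

First expand sqrt(210) as a continued fraction. With x_i = (sqrt(210) + m_i)/d_i and (m_0, d_0) = (0, 1): a_0 = floor(sqrt(210)) = 14, since 14^2 = 196 <= 210 < 225 = 15^2.
Iterate m_{i+1} = d_i*a_i - m_i, d_{i+1} = (210 - m_{i+1}^2)/d_i, a_{i+1} = floor((a_0 + m_{i+1})/d_{i+1}):
  m_1 = 1*14 - 0 = 14, d_1 = (210 - 14^2)/1 = 14/1 = 14, a_1 = floor((14 + 14)/14) = 2.
  m_2 = 14*2 - 14 = 14, d_2 = (210 - 14^2)/14 = 14/14 = 1, a_2 = floor((14 + 14)/1) = 28.
  m_3 = 1*28 - 14 = 14, d_3 = (210 - 14^2)/1 = 14/1 = 14: (m_3, d_3) = (m_1, d_1) = (14, 14), so from here the quotients repeat a_1, a_2; the period length is 2.
So sqrt(210) = [14; (2, 28)] with period length k = 2.
k is even, so the fundamental solution of x^2 - 210y^2 = 1 is (p_{k-1}, q_{k-1}) = (p_1, q_1); compute convergents through index 1.
Convergents (p_i = a_i*p_{i-1} + p_{i-2}, q_i = a_i*q_{i-1} + q_{i-2} with p_{-2}=0, p_{-1}=1, q_{-2}=1, q_{-1}=0):
  i=0: a_0=14, p_0 = 14*1 + 0 = 14, q_0 = 14*0 + 1 = 1.
  i=1: a_1=2, p_1 = 2*14 + 1 = 29, q_1 = 2*1 + 0 = 2.
Check: 29^2 - 210*2^2 = 841 - 840 = 1, so (x, y) = (29, 2) solves the equation, and by the theorem it is the least positive solution.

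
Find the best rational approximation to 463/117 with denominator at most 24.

Expand x = 463/117 as a continued fraction with the Euclidean algorithm:
  463 = 3*117 + 112, so a_0 = 3.
  117 = 1*112 + 5, so a_1 = 1.
  112 = 22*5 + 2, so a_2 = 22.
  5 = 2*2 + 1, so a_3 = 2.
  2 = 2*1 + 0, so a_4 = 2.
so x = [3; 1, 22, 2, 2].
Convergents (p_i = a_i*p_{i-1} + p_{i-2}, q_i = a_i*q_{i-1} + q_{i-2} with p_{-2}=0, p_{-1}=1, q_{-2}=1, q_{-1}=0), until the denominator exceeds 24:
  i=0: a_0=3, p_0 = 3*1 + 0 = 3, q_0 = 3*0 + 1 = 1.
  i=1: a_1=1, p_1 = 1*3 + 1 = 4, q_1 = 1*1 + 0 = 1.
  i=2: a_2=22, p_2 = 22*4 + 3 = 91, q_2 = 22*1 + 1 = 23.
  i=3: a_3=2, p_3 = 2*91 + 4 = 186, q_3 = 2*23 + 1 = 47.
q_3 = 47 > 24, so the last convergent with denominator <= 24 is p_2/q_2 = 91/23.
The closest fraction with denominator <= 24 is either p_2/q_2 or the intermediate fraction (k*p_2 + p_1)/(k*q_2 + q_1) with the largest k >= 1 whose denominator stays <= 24; these approach x as k grows, and every other convergent or intermediate fraction in range is farther away.
Largest k: floor((24 - q_1)/q_2) = floor((24 - 1)/23) = 1.
That gives (1*91 + 4)/(1*23 + 1) = 95/24.
Compare the errors: |x - 91/23| = |463*23 - 91*117|/(117*23) = 2/2691, and |x - 95/24| = |463*24 - 95*117|/(117*24) = 3/2808.
Cross-multiplying, 2*2808 = 5616 < 8073 = 3*2691, so 2/2691 is smaller: the convergent 91/23 is closer to x than 95/24.

91/23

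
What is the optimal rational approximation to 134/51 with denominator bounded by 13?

21/8

Expand x = 134/51 as a continued fraction with the Euclidean algorithm:
  134 = 2*51 + 32, so a_0 = 2.
  51 = 1*32 + 19, so a_1 = 1.
  32 = 1*19 + 13, so a_2 = 1.
  19 = 1*13 + 6, so a_3 = 1.
  13 = 2*6 + 1, so a_4 = 2.
  6 = 6*1 + 0, so a_5 = 6.
so x = [2; 1, 1, 1, 2, 6].
Convergents (p_i = a_i*p_{i-1} + p_{i-2}, q_i = a_i*q_{i-1} + q_{i-2} with p_{-2}=0, p_{-1}=1, q_{-2}=1, q_{-1}=0), until the denominator exceeds 13:
  i=0: a_0=2, p_0 = 2*1 + 0 = 2, q_0 = 2*0 + 1 = 1.
  i=1: a_1=1, p_1 = 1*2 + 1 = 3, q_1 = 1*1 + 0 = 1.
  i=2: a_2=1, p_2 = 1*3 + 2 = 5, q_2 = 1*1 + 1 = 2.
  i=3: a_3=1, p_3 = 1*5 + 3 = 8, q_3 = 1*2 + 1 = 3.
  i=4: a_4=2, p_4 = 2*8 + 5 = 21, q_4 = 2*3 + 2 = 8.
  i=5: a_5=6, p_5 = 6*21 + 8 = 134, q_5 = 6*8 + 3 = 51.
q_5 = 51 > 13, so the last convergent with denominator <= 13 is p_4/q_4 = 21/8.
The closest fraction with denominator <= 13 is either p_4/q_4 or the intermediate fraction (k*p_4 + p_3)/(k*q_4 + q_3) with the largest k >= 1 whose denominator stays <= 13; these approach x as k grows, and every other convergent or intermediate fraction in range is farther away.
Largest k: floor((13 - q_3)/q_4) = floor((13 - 3)/8) = 1.
That gives (1*21 + 8)/(1*8 + 3) = 29/11.
Compare the errors: |x - 21/8| = |134*8 - 21*51|/(51*8) = 1/408, and |x - 29/11| = |134*11 - 29*51|/(51*11) = 5/561.
Cross-multiplying, 1*561 = 561 < 2040 = 5*408, so 1/408 is smaller: the convergent 21/8 is closer to x than 29/11.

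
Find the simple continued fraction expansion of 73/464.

[0; 6, 2, 1, 4, 5]

Run the Euclidean algorithm on 73 and 464; the successive quotients are the partial quotients a_0, a_1, ... (each step inverts the fractional part left over by the previous one):
  73 = 0*464 + 73, so a_0 = 0.
  464 = 6*73 + 26, so a_1 = 6.
  73 = 2*26 + 21, so a_2 = 2.
  26 = 1*21 + 5, so a_3 = 1.
  21 = 4*5 + 1, so a_4 = 4.
  5 = 5*1 + 0, so a_5 = 5.
The remainder reaches 0 after 6 divisions, so the expansion has 6 partial quotients, read off in order.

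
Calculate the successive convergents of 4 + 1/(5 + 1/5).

4/1, 21/5, 109/26

Using the convergent recurrence p_i = a_i*p_{i-1} + p_{i-2}, q_i = a_i*q_{i-1} + q_{i-2} with p_{-2}=0, p_{-1}=1, q_{-2}=1, q_{-1}=0:
  i=0: a_0=4, p_0 = 4*1 + 0 = 4, q_0 = 4*0 + 1 = 1.
  i=1: a_1=5, p_1 = 5*4 + 1 = 21, q_1 = 5*1 + 0 = 5.
  i=2: a_2=5, p_2 = 5*21 + 4 = 109, q_2 = 5*5 + 1 = 26.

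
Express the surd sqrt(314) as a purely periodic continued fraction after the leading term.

[17; (1, 2, 1, 1, 2, 1, 34)]

Write x_i = (sqrt(314) + m_i)/d_i with (m_0, d_0) = (0, 1). a_0 = floor(sqrt(314)) = 17, since 17^2 = 289 <= 314 < 324 = 18^2.
Iterate m_{i+1} = d_i*a_i - m_i, d_{i+1} = (314 - m_{i+1}^2)/d_i, a_{i+1} = floor((a_0 + m_{i+1})/d_{i+1}):
  m_1 = 1*17 - 0 = 17, d_1 = (314 - 17^2)/1 = 25/1 = 25, a_1 = floor((17 + 17)/25) = 1.
  m_2 = 25*1 - 17 = 8, d_2 = (314 - 8^2)/25 = 250/25 = 10, a_2 = floor((17 + 8)/10) = 2.
  m_3 = 10*2 - 8 = 12, d_3 = (314 - 12^2)/10 = 170/10 = 17, a_3 = floor((17 + 12)/17) = 1.
  m_4 = 17*1 - 12 = 5, d_4 = (314 - 5^2)/17 = 289/17 = 17, a_4 = floor((17 + 5)/17) = 1.
  m_5 = 17*1 - 5 = 12, d_5 = (314 - 12^2)/17 = 170/17 = 10, a_5 = floor((17 + 12)/10) = 2.
  m_6 = 10*2 - 12 = 8, d_6 = (314 - 8^2)/10 = 250/10 = 25, a_6 = floor((17 + 8)/25) = 1.
  m_7 = 25*1 - 8 = 17, d_7 = (314 - 17^2)/25 = 25/25 = 1, a_7 = floor((17 + 17)/1) = 34.
  m_8 = 1*34 - 17 = 17, d_8 = (314 - 17^2)/1 = 25/1 = 25: (m_8, d_8) = (m_1, d_1) = (17, 25), so from here the quotients repeat a_1, ..., a_7; the period length is 7.
Hence the expansion of sqrt(314) is a_0 = 17 followed by the repeating block 1, 2, 1, 1, 2, 1, 34 (period 7).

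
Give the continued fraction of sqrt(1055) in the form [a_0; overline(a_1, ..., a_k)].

Write x_i = (sqrt(1055) + m_i)/d_i with (m_0, d_0) = (0, 1). a_0 = floor(sqrt(1055)) = 32, since 32^2 = 1024 <= 1055 < 1089 = 33^2.
Iterate m_{i+1} = d_i*a_i - m_i, d_{i+1} = (1055 - m_{i+1}^2)/d_i, a_{i+1} = floor((a_0 + m_{i+1})/d_{i+1}):
  m_1 = 1*32 - 0 = 32, d_1 = (1055 - 32^2)/1 = 31/1 = 31, a_1 = floor((32 + 32)/31) = 2.
  m_2 = 31*2 - 32 = 30, d_2 = (1055 - 30^2)/31 = 155/31 = 5, a_2 = floor((32 + 30)/5) = 12.
  m_3 = 5*12 - 30 = 30, d_3 = (1055 - 30^2)/5 = 155/5 = 31, a_3 = floor((32 + 30)/31) = 2.
  m_4 = 31*2 - 30 = 32, d_4 = (1055 - 32^2)/31 = 31/31 = 1, a_4 = floor((32 + 32)/1) = 64.
  m_5 = 1*64 - 32 = 32, d_5 = (1055 - 32^2)/1 = 31/1 = 31: (m_5, d_5) = (m_1, d_1) = (32, 31), so from here the quotients repeat a_1, ..., a_4; the period length is 4.
Hence the expansion of sqrt(1055) is a_0 = 32 followed by the repeating block 2, 12, 2, 64 (period 4).

[32; overline(2, 12, 2, 64)]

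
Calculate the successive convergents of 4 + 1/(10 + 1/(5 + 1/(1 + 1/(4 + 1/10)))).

4/1, 41/10, 209/51, 250/61, 1209/295, 12340/3011

Using the convergent recurrence p_i = a_i*p_{i-1} + p_{i-2}, q_i = a_i*q_{i-1} + q_{i-2} with p_{-2}=0, p_{-1}=1, q_{-2}=1, q_{-1}=0:
  i=0: a_0=4, p_0 = 4*1 + 0 = 4, q_0 = 4*0 + 1 = 1.
  i=1: a_1=10, p_1 = 10*4 + 1 = 41, q_1 = 10*1 + 0 = 10.
  i=2: a_2=5, p_2 = 5*41 + 4 = 209, q_2 = 5*10 + 1 = 51.
  i=3: a_3=1, p_3 = 1*209 + 41 = 250, q_3 = 1*51 + 10 = 61.
  i=4: a_4=4, p_4 = 4*250 + 209 = 1209, q_4 = 4*61 + 51 = 295.
  i=5: a_5=10, p_5 = 10*1209 + 250 = 12340, q_5 = 10*295 + 61 = 3011.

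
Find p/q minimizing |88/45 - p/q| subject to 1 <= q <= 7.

2/1

Expand x = 88/45 as a continued fraction with the Euclidean algorithm:
  88 = 1*45 + 43, so a_0 = 1.
  45 = 1*43 + 2, so a_1 = 1.
  43 = 21*2 + 1, so a_2 = 21.
  2 = 2*1 + 0, so a_3 = 2.
so x = [1; 1, 21, 2].
Convergents (p_i = a_i*p_{i-1} + p_{i-2}, q_i = a_i*q_{i-1} + q_{i-2} with p_{-2}=0, p_{-1}=1, q_{-2}=1, q_{-1}=0), until the denominator exceeds 7:
  i=0: a_0=1, p_0 = 1*1 + 0 = 1, q_0 = 1*0 + 1 = 1.
  i=1: a_1=1, p_1 = 1*1 + 1 = 2, q_1 = 1*1 + 0 = 1.
  i=2: a_2=21, p_2 = 21*2 + 1 = 43, q_2 = 21*1 + 1 = 22.
q_2 = 22 > 7, so the last convergent with denominator <= 7 is p_1/q_1 = 2/1.
The closest fraction with denominator <= 7 is either p_1/q_1 or the intermediate fraction (k*p_1 + p_0)/(k*q_1 + q_0) with the largest k >= 1 whose denominator stays <= 7; these approach x as k grows, and every other convergent or intermediate fraction in range is farther away.
Largest k: floor((7 - q_0)/q_1) = floor((7 - 1)/1) = 6.
That gives (6*2 + 1)/(6*1 + 1) = 13/7.
Compare the errors: |x - 2/1| = |88*1 - 2*45|/(45*1) = 2/45, and |x - 13/7| = |88*7 - 13*45|/(45*7) = 31/315.
Cross-multiplying, 2*315 = 630 < 1395 = 31*45, so 2/45 is smaller: the convergent 2/1 is closer to x than 13/7.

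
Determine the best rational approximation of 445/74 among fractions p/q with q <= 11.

6/1

Expand x = 445/74 as a continued fraction with the Euclidean algorithm:
  445 = 6*74 + 1, so a_0 = 6.
  74 = 74*1 + 0, so a_1 = 74.
so x = [6; 74].
Convergents (p_i = a_i*p_{i-1} + p_{i-2}, q_i = a_i*q_{i-1} + q_{i-2} with p_{-2}=0, p_{-1}=1, q_{-2}=1, q_{-1}=0), until the denominator exceeds 11:
  i=0: a_0=6, p_0 = 6*1 + 0 = 6, q_0 = 6*0 + 1 = 1.
  i=1: a_1=74, p_1 = 74*6 + 1 = 445, q_1 = 74*1 + 0 = 74.
q_1 = 74 > 11, so the last convergent with denominator <= 11 is p_0/q_0 = 6/1.
The closest fraction with denominator <= 11 is either p_0/q_0 or the intermediate fraction (k*p_0 + p_{-1})/(k*q_0 + q_{-1}) with the largest k >= 1 whose denominator stays <= 11; these approach x as k grows, and every other convergent or intermediate fraction in range is farther away.
Largest k: floor((11 - q_{-1})/q_0) = floor((11 - 0)/1) = 11 (using the seeds p_{-1} = 1, q_{-1} = 0).
That gives (11*6 + 1)/(11*1 + 0) = 67/11.
Compare the errors: |x - 6/1| = |445*1 - 6*74|/(74*1) = 1/74, and |x - 67/11| = |445*11 - 67*74|/(74*11) = 63/814.
Cross-multiplying, 1*814 = 814 < 4662 = 63*74, so 1/74 is smaller: the convergent 6/1 is closer to x than 67/11.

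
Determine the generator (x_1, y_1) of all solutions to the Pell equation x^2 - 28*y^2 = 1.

First expand sqrt(28) as a continued fraction. With x_i = (sqrt(28) + m_i)/d_i and (m_0, d_0) = (0, 1): a_0 = floor(sqrt(28)) = 5, since 5^2 = 25 <= 28 < 36 = 6^2.
Iterate m_{i+1} = d_i*a_i - m_i, d_{i+1} = (28 - m_{i+1}^2)/d_i, a_{i+1} = floor((a_0 + m_{i+1})/d_{i+1}):
  m_1 = 1*5 - 0 = 5, d_1 = (28 - 5^2)/1 = 3/1 = 3, a_1 = floor((5 + 5)/3) = 3.
  m_2 = 3*3 - 5 = 4, d_2 = (28 - 4^2)/3 = 12/3 = 4, a_2 = floor((5 + 4)/4) = 2.
  m_3 = 4*2 - 4 = 4, d_3 = (28 - 4^2)/4 = 12/4 = 3, a_3 = floor((5 + 4)/3) = 3.
  m_4 = 3*3 - 4 = 5, d_4 = (28 - 5^2)/3 = 3/3 = 1, a_4 = floor((5 + 5)/1) = 10.
  m_5 = 1*10 - 5 = 5, d_5 = (28 - 5^2)/1 = 3/1 = 3: (m_5, d_5) = (m_1, d_1) = (5, 3), so from here the quotients repeat a_1, ..., a_4; the period length is 4.
So sqrt(28) = [5; (3, 2, 3, 10)] with period length k = 4.
k is even, so the fundamental solution of x^2 - 28y^2 = 1 is (p_{k-1}, q_{k-1}) = (p_3, q_3); compute convergents through index 3.
Convergents (p_i = a_i*p_{i-1} + p_{i-2}, q_i = a_i*q_{i-1} + q_{i-2} with p_{-2}=0, p_{-1}=1, q_{-2}=1, q_{-1}=0):
  i=0: a_0=5, p_0 = 5*1 + 0 = 5, q_0 = 5*0 + 1 = 1.
  i=1: a_1=3, p_1 = 3*5 + 1 = 16, q_1 = 3*1 + 0 = 3.
  i=2: a_2=2, p_2 = 2*16 + 5 = 37, q_2 = 2*3 + 1 = 7.
  i=3: a_3=3, p_3 = 3*37 + 16 = 127, q_3 = 3*7 + 3 = 24.
Check: 127^2 - 28*24^2 = 16129 - 16128 = 1, so (x, y) = (127, 24) solves the equation, and by the theorem it is the least positive solution.

(x, y) = (127, 24)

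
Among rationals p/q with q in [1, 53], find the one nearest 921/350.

Expand x = 921/350 as a continued fraction with the Euclidean algorithm:
  921 = 2*350 + 221, so a_0 = 2.
  350 = 1*221 + 129, so a_1 = 1.
  221 = 1*129 + 92, so a_2 = 1.
  129 = 1*92 + 37, so a_3 = 1.
  92 = 2*37 + 18, so a_4 = 2.
  37 = 2*18 + 1, so a_5 = 2.
  18 = 18*1 + 0, so a_6 = 18.
so x = [2; 1, 1, 1, 2, 2, 18].
Convergents (p_i = a_i*p_{i-1} + p_{i-2}, q_i = a_i*q_{i-1} + q_{i-2} with p_{-2}=0, p_{-1}=1, q_{-2}=1, q_{-1}=0), until the denominator exceeds 53:
  i=0: a_0=2, p_0 = 2*1 + 0 = 2, q_0 = 2*0 + 1 = 1.
  i=1: a_1=1, p_1 = 1*2 + 1 = 3, q_1 = 1*1 + 0 = 1.
  i=2: a_2=1, p_2 = 1*3 + 2 = 5, q_2 = 1*1 + 1 = 2.
  i=3: a_3=1, p_3 = 1*5 + 3 = 8, q_3 = 1*2 + 1 = 3.
  i=4: a_4=2, p_4 = 2*8 + 5 = 21, q_4 = 2*3 + 2 = 8.
  i=5: a_5=2, p_5 = 2*21 + 8 = 50, q_5 = 2*8 + 3 = 19.
  i=6: a_6=18, p_6 = 18*50 + 21 = 921, q_6 = 18*19 + 8 = 350.
q_6 = 350 > 53, so the last convergent with denominator <= 53 is p_5/q_5 = 50/19.
The closest fraction with denominator <= 53 is either p_5/q_5 or the intermediate fraction (k*p_5 + p_4)/(k*q_5 + q_4) with the largest k >= 1 whose denominator stays <= 53; these approach x as k grows, and every other convergent or intermediate fraction in range is farther away.
Largest k: floor((53 - q_4)/q_5) = floor((53 - 8)/19) = 2.
That gives (2*50 + 21)/(2*19 + 8) = 121/46.
Compare the errors: |x - 50/19| = |921*19 - 50*350|/(350*19) = 1/6650, and |x - 121/46| = |921*46 - 121*350|/(350*46) = 16/16100.
Cross-multiplying, 1*16100 = 16100 < 106400 = 16*6650, so 1/6650 is smaller: the convergent 50/19 is closer to x than 121/46.

50/19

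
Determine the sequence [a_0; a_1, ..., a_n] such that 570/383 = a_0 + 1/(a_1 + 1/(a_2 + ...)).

Run the Euclidean algorithm on 570 and 383; the successive quotients are the partial quotients a_0, a_1, ... (each step inverts the fractional part left over by the previous one):
  570 = 1*383 + 187, so a_0 = 1.
  383 = 2*187 + 9, so a_1 = 2.
  187 = 20*9 + 7, so a_2 = 20.
  9 = 1*7 + 2, so a_3 = 1.
  7 = 3*2 + 1, so a_4 = 3.
  2 = 2*1 + 0, so a_5 = 2.
The remainder reaches 0 after 6 divisions, so the expansion has 6 partial quotients, read off in order.

[1; 2, 20, 1, 3, 2]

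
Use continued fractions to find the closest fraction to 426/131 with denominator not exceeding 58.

13/4

Expand x = 426/131 as a continued fraction with the Euclidean algorithm:
  426 = 3*131 + 33, so a_0 = 3.
  131 = 3*33 + 32, so a_1 = 3.
  33 = 1*32 + 1, so a_2 = 1.
  32 = 32*1 + 0, so a_3 = 32.
so x = [3; 3, 1, 32].
Convergents (p_i = a_i*p_{i-1} + p_{i-2}, q_i = a_i*q_{i-1} + q_{i-2} with p_{-2}=0, p_{-1}=1, q_{-2}=1, q_{-1}=0), until the denominator exceeds 58:
  i=0: a_0=3, p_0 = 3*1 + 0 = 3, q_0 = 3*0 + 1 = 1.
  i=1: a_1=3, p_1 = 3*3 + 1 = 10, q_1 = 3*1 + 0 = 3.
  i=2: a_2=1, p_2 = 1*10 + 3 = 13, q_2 = 1*3 + 1 = 4.
  i=3: a_3=32, p_3 = 32*13 + 10 = 426, q_3 = 32*4 + 3 = 131.
q_3 = 131 > 58, so the last convergent with denominator <= 58 is p_2/q_2 = 13/4.
The closest fraction with denominator <= 58 is either p_2/q_2 or the intermediate fraction (k*p_2 + p_1)/(k*q_2 + q_1) with the largest k >= 1 whose denominator stays <= 58; these approach x as k grows, and every other convergent or intermediate fraction in range is farther away.
Largest k: floor((58 - q_1)/q_2) = floor((58 - 3)/4) = 13.
That gives (13*13 + 10)/(13*4 + 3) = 179/55.
Compare the errors: |x - 13/4| = |426*4 - 13*131|/(131*4) = 1/524, and |x - 179/55| = |426*55 - 179*131|/(131*55) = 19/7205.
Cross-multiplying, 1*7205 = 7205 < 9956 = 19*524, so 1/524 is smaller: the convergent 13/4 is closer to x than 179/55.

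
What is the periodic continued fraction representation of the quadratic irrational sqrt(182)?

[13; (2, 26)]

Write x_i = (sqrt(182) + m_i)/d_i with (m_0, d_0) = (0, 1). a_0 = floor(sqrt(182)) = 13, since 13^2 = 169 <= 182 < 196 = 14^2.
Iterate m_{i+1} = d_i*a_i - m_i, d_{i+1} = (182 - m_{i+1}^2)/d_i, a_{i+1} = floor((a_0 + m_{i+1})/d_{i+1}):
  m_1 = 1*13 - 0 = 13, d_1 = (182 - 13^2)/1 = 13/1 = 13, a_1 = floor((13 + 13)/13) = 2.
  m_2 = 13*2 - 13 = 13, d_2 = (182 - 13^2)/13 = 13/13 = 1, a_2 = floor((13 + 13)/1) = 26.
  m_3 = 1*26 - 13 = 13, d_3 = (182 - 13^2)/1 = 13/1 = 13: (m_3, d_3) = (m_1, d_1) = (13, 13), so from here the quotients repeat a_1, a_2; the period length is 2.
Hence the expansion of sqrt(182) is a_0 = 13 followed by the repeating block 2, 26 (period 2).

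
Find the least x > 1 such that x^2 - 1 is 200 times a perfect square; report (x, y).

(x, y) = (99, 7)

First expand sqrt(200) as a continued fraction. With x_i = (sqrt(200) + m_i)/d_i and (m_0, d_0) = (0, 1): a_0 = floor(sqrt(200)) = 14, since 14^2 = 196 <= 200 < 225 = 15^2.
Iterate m_{i+1} = d_i*a_i - m_i, d_{i+1} = (200 - m_{i+1}^2)/d_i, a_{i+1} = floor((a_0 + m_{i+1})/d_{i+1}):
  m_1 = 1*14 - 0 = 14, d_1 = (200 - 14^2)/1 = 4/1 = 4, a_1 = floor((14 + 14)/4) = 7.
  m_2 = 4*7 - 14 = 14, d_2 = (200 - 14^2)/4 = 4/4 = 1, a_2 = floor((14 + 14)/1) = 28.
  m_3 = 1*28 - 14 = 14, d_3 = (200 - 14^2)/1 = 4/1 = 4: (m_3, d_3) = (m_1, d_1) = (14, 4), so from here the quotients repeat a_1, a_2; the period length is 2.
So sqrt(200) = [14; (7, 28)] with period length k = 2.
k is even, so the fundamental solution of x^2 - 200y^2 = 1 is (p_{k-1}, q_{k-1}) = (p_1, q_1); compute convergents through index 1.
Convergents (p_i = a_i*p_{i-1} + p_{i-2}, q_i = a_i*q_{i-1} + q_{i-2} with p_{-2}=0, p_{-1}=1, q_{-2}=1, q_{-1}=0):
  i=0: a_0=14, p_0 = 14*1 + 0 = 14, q_0 = 14*0 + 1 = 1.
  i=1: a_1=7, p_1 = 7*14 + 1 = 99, q_1 = 7*1 + 0 = 7.
Check: 99^2 - 200*7^2 = 9801 - 9800 = 1, so (x, y) = (99, 7) solves the equation, and by the theorem it is the least positive solution.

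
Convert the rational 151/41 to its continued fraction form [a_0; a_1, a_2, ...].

Run the Euclidean algorithm on 151 and 41; the successive quotients are the partial quotients a_0, a_1, ... (each step inverts the fractional part left over by the previous one):
  151 = 3*41 + 28, so a_0 = 3.
  41 = 1*28 + 13, so a_1 = 1.
  28 = 2*13 + 2, so a_2 = 2.
  13 = 6*2 + 1, so a_3 = 6.
  2 = 2*1 + 0, so a_4 = 2.
The remainder reaches 0 after 5 divisions, so the expansion has 5 partial quotients, read off in order.

[3; 1, 2, 6, 2]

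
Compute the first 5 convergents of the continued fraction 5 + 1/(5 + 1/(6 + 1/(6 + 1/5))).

Using the convergent recurrence p_i = a_i*p_{i-1} + p_{i-2}, q_i = a_i*q_{i-1} + q_{i-2} with p_{-2}=0, p_{-1}=1, q_{-2}=1, q_{-1}=0:
  i=0: a_0=5, p_0 = 5*1 + 0 = 5, q_0 = 5*0 + 1 = 1.
  i=1: a_1=5, p_1 = 5*5 + 1 = 26, q_1 = 5*1 + 0 = 5.
  i=2: a_2=6, p_2 = 6*26 + 5 = 161, q_2 = 6*5 + 1 = 31.
  i=3: a_3=6, p_3 = 6*161 + 26 = 992, q_3 = 6*31 + 5 = 191.
  i=4: a_4=5, p_4 = 5*992 + 161 = 5121, q_4 = 5*191 + 31 = 986.

5/1, 26/5, 161/31, 992/191, 5121/986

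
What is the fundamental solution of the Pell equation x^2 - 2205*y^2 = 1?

First expand sqrt(2205) as a continued fraction. With x_i = (sqrt(2205) + m_i)/d_i and (m_0, d_0) = (0, 1): a_0 = floor(sqrt(2205)) = 46, since 46^2 = 2116 <= 2205 < 2209 = 47^2.
Iterate m_{i+1} = d_i*a_i - m_i, d_{i+1} = (2205 - m_{i+1}^2)/d_i, a_{i+1} = floor((a_0 + m_{i+1})/d_{i+1}):
  m_1 = 1*46 - 0 = 46, d_1 = (2205 - 46^2)/1 = 89/1 = 89, a_1 = floor((46 + 46)/89) = 1.
  m_2 = 89*1 - 46 = 43, d_2 = (2205 - 43^2)/89 = 356/89 = 4, a_2 = floor((46 + 43)/4) = 22.
  m_3 = 4*22 - 43 = 45, d_3 = (2205 - 45^2)/4 = 180/4 = 45, a_3 = floor((46 + 45)/45) = 2.
  m_4 = 45*2 - 45 = 45, d_4 = (2205 - 45^2)/45 = 180/45 = 4, a_4 = floor((46 + 45)/4) = 22.
  m_5 = 4*22 - 45 = 43, d_5 = (2205 - 43^2)/4 = 356/4 = 89, a_5 = floor((46 + 43)/89) = 1.
  m_6 = 89*1 - 43 = 46, d_6 = (2205 - 46^2)/89 = 89/89 = 1, a_6 = floor((46 + 46)/1) = 92.
  m_7 = 1*92 - 46 = 46, d_7 = (2205 - 46^2)/1 = 89/1 = 89: (m_7, d_7) = (m_1, d_1) = (46, 89), so from here the quotients repeat a_1, ..., a_6; the period length is 6.
So sqrt(2205) = [46; (1, 22, 2, 22, 1, 92)] with period length k = 6.
k is even, so the fundamental solution of x^2 - 2205y^2 = 1 is (p_{k-1}, q_{k-1}) = (p_5, q_5); compute convergents through index 5.
Convergents (p_i = a_i*p_{i-1} + p_{i-2}, q_i = a_i*q_{i-1} + q_{i-2} with p_{-2}=0, p_{-1}=1, q_{-2}=1, q_{-1}=0):
  i=0: a_0=46, p_0 = 46*1 + 0 = 46, q_0 = 46*0 + 1 = 1.
  i=1: a_1=1, p_1 = 1*46 + 1 = 47, q_1 = 1*1 + 0 = 1.
  i=2: a_2=22, p_2 = 22*47 + 46 = 1080, q_2 = 22*1 + 1 = 23.
  i=3: a_3=2, p_3 = 2*1080 + 47 = 2207, q_3 = 2*23 + 1 = 47.
  i=4: a_4=22, p_4 = 22*2207 + 1080 = 49634, q_4 = 22*47 + 23 = 1057.
  i=5: a_5=1, p_5 = 1*49634 + 2207 = 51841, q_5 = 1*1057 + 47 = 1104.
Check: 51841^2 - 2205*1104^2 = 2687489281 - 2687489280 = 1, so (x, y) = (51841, 1104) solves the equation, and by the theorem it is the least positive solution.

(x, y) = (51841, 1104)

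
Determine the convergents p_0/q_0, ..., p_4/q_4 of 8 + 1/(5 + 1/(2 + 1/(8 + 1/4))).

8/1, 41/5, 90/11, 761/93, 3134/383

Using the convergent recurrence p_i = a_i*p_{i-1} + p_{i-2}, q_i = a_i*q_{i-1} + q_{i-2} with p_{-2}=0, p_{-1}=1, q_{-2}=1, q_{-1}=0:
  i=0: a_0=8, p_0 = 8*1 + 0 = 8, q_0 = 8*0 + 1 = 1.
  i=1: a_1=5, p_1 = 5*8 + 1 = 41, q_1 = 5*1 + 0 = 5.
  i=2: a_2=2, p_2 = 2*41 + 8 = 90, q_2 = 2*5 + 1 = 11.
  i=3: a_3=8, p_3 = 8*90 + 41 = 761, q_3 = 8*11 + 5 = 93.
  i=4: a_4=4, p_4 = 4*761 + 90 = 3134, q_4 = 4*93 + 11 = 383.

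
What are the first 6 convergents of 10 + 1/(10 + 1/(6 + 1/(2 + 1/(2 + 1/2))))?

Using the convergent recurrence p_i = a_i*p_{i-1} + p_{i-2}, q_i = a_i*q_{i-1} + q_{i-2} with p_{-2}=0, p_{-1}=1, q_{-2}=1, q_{-1}=0:
  i=0: a_0=10, p_0 = 10*1 + 0 = 10, q_0 = 10*0 + 1 = 1.
  i=1: a_1=10, p_1 = 10*10 + 1 = 101, q_1 = 10*1 + 0 = 10.
  i=2: a_2=6, p_2 = 6*101 + 10 = 616, q_2 = 6*10 + 1 = 61.
  i=3: a_3=2, p_3 = 2*616 + 101 = 1333, q_3 = 2*61 + 10 = 132.
  i=4: a_4=2, p_4 = 2*1333 + 616 = 3282, q_4 = 2*132 + 61 = 325.
  i=5: a_5=2, p_5 = 2*3282 + 1333 = 7897, q_5 = 2*325 + 132 = 782.

10/1, 101/10, 616/61, 1333/132, 3282/325, 7897/782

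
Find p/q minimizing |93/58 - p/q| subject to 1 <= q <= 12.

8/5

Expand x = 93/58 as a continued fraction with the Euclidean algorithm:
  93 = 1*58 + 35, so a_0 = 1.
  58 = 1*35 + 23, so a_1 = 1.
  35 = 1*23 + 12, so a_2 = 1.
  23 = 1*12 + 11, so a_3 = 1.
  12 = 1*11 + 1, so a_4 = 1.
  11 = 11*1 + 0, so a_5 = 11.
so x = [1; 1, 1, 1, 1, 11].
Convergents (p_i = a_i*p_{i-1} + p_{i-2}, q_i = a_i*q_{i-1} + q_{i-2} with p_{-2}=0, p_{-1}=1, q_{-2}=1, q_{-1}=0), until the denominator exceeds 12:
  i=0: a_0=1, p_0 = 1*1 + 0 = 1, q_0 = 1*0 + 1 = 1.
  i=1: a_1=1, p_1 = 1*1 + 1 = 2, q_1 = 1*1 + 0 = 1.
  i=2: a_2=1, p_2 = 1*2 + 1 = 3, q_2 = 1*1 + 1 = 2.
  i=3: a_3=1, p_3 = 1*3 + 2 = 5, q_3 = 1*2 + 1 = 3.
  i=4: a_4=1, p_4 = 1*5 + 3 = 8, q_4 = 1*3 + 2 = 5.
  i=5: a_5=11, p_5 = 11*8 + 5 = 93, q_5 = 11*5 + 3 = 58.
q_5 = 58 > 12, so the last convergent with denominator <= 12 is p_4/q_4 = 8/5.
The closest fraction with denominator <= 12 is either p_4/q_4 or the intermediate fraction (k*p_4 + p_3)/(k*q_4 + q_3) with the largest k >= 1 whose denominator stays <= 12; these approach x as k grows, and every other convergent or intermediate fraction in range is farther away.
Largest k: floor((12 - q_3)/q_4) = floor((12 - 3)/5) = 1.
That gives (1*8 + 5)/(1*5 + 3) = 13/8.
Compare the errors: |x - 8/5| = |93*5 - 8*58|/(58*5) = 1/290, and |x - 13/8| = |93*8 - 13*58|/(58*8) = 10/464.
Cross-multiplying, 1*464 = 464 < 2900 = 10*290, so 1/290 is smaller: the convergent 8/5 is closer to x than 13/8.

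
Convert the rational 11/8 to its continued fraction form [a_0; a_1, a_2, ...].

[1; 2, 1, 2]

Run the Euclidean algorithm on 11 and 8; the successive quotients are the partial quotients a_0, a_1, ... (each step inverts the fractional part left over by the previous one):
  11 = 1*8 + 3, so a_0 = 1.
  8 = 2*3 + 2, so a_1 = 2.
  3 = 1*2 + 1, so a_2 = 1.
  2 = 2*1 + 0, so a_3 = 2.
The remainder reaches 0 after 4 divisions, so the expansion has 4 partial quotients, read off in order.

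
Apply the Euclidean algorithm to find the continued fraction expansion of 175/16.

[10; 1, 15]

Run the Euclidean algorithm on 175 and 16; the successive quotients are the partial quotients a_0, a_1, ... (each step inverts the fractional part left over by the previous one):
  175 = 10*16 + 15, so a_0 = 10.
  16 = 1*15 + 1, so a_1 = 1.
  15 = 15*1 + 0, so a_2 = 15.
The remainder reaches 0 after 3 divisions, so the expansion has 3 partial quotients, read off in order.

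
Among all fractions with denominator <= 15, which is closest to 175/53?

33/10

Expand x = 175/53 as a continued fraction with the Euclidean algorithm:
  175 = 3*53 + 16, so a_0 = 3.
  53 = 3*16 + 5, so a_1 = 3.
  16 = 3*5 + 1, so a_2 = 3.
  5 = 5*1 + 0, so a_3 = 5.
so x = [3; 3, 3, 5].
Convergents (p_i = a_i*p_{i-1} + p_{i-2}, q_i = a_i*q_{i-1} + q_{i-2} with p_{-2}=0, p_{-1}=1, q_{-2}=1, q_{-1}=0), until the denominator exceeds 15:
  i=0: a_0=3, p_0 = 3*1 + 0 = 3, q_0 = 3*0 + 1 = 1.
  i=1: a_1=3, p_1 = 3*3 + 1 = 10, q_1 = 3*1 + 0 = 3.
  i=2: a_2=3, p_2 = 3*10 + 3 = 33, q_2 = 3*3 + 1 = 10.
  i=3: a_3=5, p_3 = 5*33 + 10 = 175, q_3 = 5*10 + 3 = 53.
q_3 = 53 > 15, so the last convergent with denominator <= 15 is p_2/q_2 = 33/10.
The closest fraction with denominator <= 15 is either p_2/q_2 or the intermediate fraction (k*p_2 + p_1)/(k*q_2 + q_1) with the largest k >= 1 whose denominator stays <= 15; these approach x as k grows, and every other convergent or intermediate fraction in range is farther away.
Largest k: floor((15 - q_1)/q_2) = floor((15 - 3)/10) = 1.
That gives (1*33 + 10)/(1*10 + 3) = 43/13.
Compare the errors: |x - 33/10| = |175*10 - 33*53|/(53*10) = 1/530, and |x - 43/13| = |175*13 - 43*53|/(53*13) = 4/689.
Cross-multiplying, 1*689 = 689 < 2120 = 4*530, so 1/530 is smaller: the convergent 33/10 is closer to x than 43/13.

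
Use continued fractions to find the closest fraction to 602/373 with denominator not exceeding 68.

Expand x = 602/373 as a continued fraction with the Euclidean algorithm:
  602 = 1*373 + 229, so a_0 = 1.
  373 = 1*229 + 144, so a_1 = 1.
  229 = 1*144 + 85, so a_2 = 1.
  144 = 1*85 + 59, so a_3 = 1.
  85 = 1*59 + 26, so a_4 = 1.
  59 = 2*26 + 7, so a_5 = 2.
  26 = 3*7 + 5, so a_6 = 3.
  7 = 1*5 + 2, so a_7 = 1.
  5 = 2*2 + 1, so a_8 = 2.
  2 = 2*1 + 0, so a_9 = 2.
so x = [1; 1, 1, 1, 1, 2, 3, 1, 2, 2].
Convergents (p_i = a_i*p_{i-1} + p_{i-2}, q_i = a_i*q_{i-1} + q_{i-2} with p_{-2}=0, p_{-1}=1, q_{-2}=1, q_{-1}=0), until the denominator exceeds 68:
  i=0: a_0=1, p_0 = 1*1 + 0 = 1, q_0 = 1*0 + 1 = 1.
  i=1: a_1=1, p_1 = 1*1 + 1 = 2, q_1 = 1*1 + 0 = 1.
  i=2: a_2=1, p_2 = 1*2 + 1 = 3, q_2 = 1*1 + 1 = 2.
  i=3: a_3=1, p_3 = 1*3 + 2 = 5, q_3 = 1*2 + 1 = 3.
  i=4: a_4=1, p_4 = 1*5 + 3 = 8, q_4 = 1*3 + 2 = 5.
  i=5: a_5=2, p_5 = 2*8 + 5 = 21, q_5 = 2*5 + 3 = 13.
  i=6: a_6=3, p_6 = 3*21 + 8 = 71, q_6 = 3*13 + 5 = 44.
  i=7: a_7=1, p_7 = 1*71 + 21 = 92, q_7 = 1*44 + 13 = 57.
  i=8: a_8=2, p_8 = 2*92 + 71 = 255, q_8 = 2*57 + 44 = 158.
q_8 = 158 > 68, so the last convergent with denominator <= 68 is p_7/q_7 = 92/57.
The closest fraction with denominator <= 68 is either p_7/q_7 or the intermediate fraction (k*p_7 + p_6)/(k*q_7 + q_6) with the largest k >= 1 whose denominator stays <= 68; these approach x as k grows, and every other convergent or intermediate fraction in range is farther away.
Largest k: floor((68 - q_6)/q_7) = floor((68 - 44)/57) = 0.
Since k = 0, no intermediate fraction beyond p_7/q_7 has denominator <= 68, so the convergent 92/57 is the closest (its error is |602*57 - 92*373|/(373*57) = 2/21261).

92/57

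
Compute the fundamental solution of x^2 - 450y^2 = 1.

(x, y) = (19601, 924)

First expand sqrt(450) as a continued fraction. With x_i = (sqrt(450) + m_i)/d_i and (m_0, d_0) = (0, 1): a_0 = floor(sqrt(450)) = 21, since 21^2 = 441 <= 450 < 484 = 22^2.
Iterate m_{i+1} = d_i*a_i - m_i, d_{i+1} = (450 - m_{i+1}^2)/d_i, a_{i+1} = floor((a_0 + m_{i+1})/d_{i+1}):
  m_1 = 1*21 - 0 = 21, d_1 = (450 - 21^2)/1 = 9/1 = 9, a_1 = floor((21 + 21)/9) = 4.
  m_2 = 9*4 - 21 = 15, d_2 = (450 - 15^2)/9 = 225/9 = 25, a_2 = floor((21 + 15)/25) = 1.
  m_3 = 25*1 - 15 = 10, d_3 = (450 - 10^2)/25 = 350/25 = 14, a_3 = floor((21 + 10)/14) = 2.
  m_4 = 14*2 - 10 = 18, d_4 = (450 - 18^2)/14 = 126/14 = 9, a_4 = floor((21 + 18)/9) = 4.
  m_5 = 9*4 - 18 = 18, d_5 = (450 - 18^2)/9 = 126/9 = 14, a_5 = floor((21 + 18)/14) = 2.
  m_6 = 14*2 - 18 = 10, d_6 = (450 - 10^2)/14 = 350/14 = 25, a_6 = floor((21 + 10)/25) = 1.
  m_7 = 25*1 - 10 = 15, d_7 = (450 - 15^2)/25 = 225/25 = 9, a_7 = floor((21 + 15)/9) = 4.
  m_8 = 9*4 - 15 = 21, d_8 = (450 - 21^2)/9 = 9/9 = 1, a_8 = floor((21 + 21)/1) = 42.
  m_9 = 1*42 - 21 = 21, d_9 = (450 - 21^2)/1 = 9/1 = 9: (m_9, d_9) = (m_1, d_1) = (21, 9), so from here the quotients repeat a_1, ..., a_8; the period length is 8.
So sqrt(450) = [21; (4, 1, 2, 4, 2, 1, 4, 42)] with period length k = 8.
k is even, so the fundamental solution of x^2 - 450y^2 = 1 is (p_{k-1}, q_{k-1}) = (p_7, q_7); compute convergents through index 7.
Convergents (p_i = a_i*p_{i-1} + p_{i-2}, q_i = a_i*q_{i-1} + q_{i-2} with p_{-2}=0, p_{-1}=1, q_{-2}=1, q_{-1}=0):
  i=0: a_0=21, p_0 = 21*1 + 0 = 21, q_0 = 21*0 + 1 = 1.
  i=1: a_1=4, p_1 = 4*21 + 1 = 85, q_1 = 4*1 + 0 = 4.
  i=2: a_2=1, p_2 = 1*85 + 21 = 106, q_2 = 1*4 + 1 = 5.
  i=3: a_3=2, p_3 = 2*106 + 85 = 297, q_3 = 2*5 + 4 = 14.
  i=4: a_4=4, p_4 = 4*297 + 106 = 1294, q_4 = 4*14 + 5 = 61.
  i=5: a_5=2, p_5 = 2*1294 + 297 = 2885, q_5 = 2*61 + 14 = 136.
  i=6: a_6=1, p_6 = 1*2885 + 1294 = 4179, q_6 = 1*136 + 61 = 197.
  i=7: a_7=4, p_7 = 4*4179 + 2885 = 19601, q_7 = 4*197 + 136 = 924.
Check: 19601^2 - 450*924^2 = 384199201 - 384199200 = 1, so (x, y) = (19601, 924) solves the equation, and by the theorem it is the least positive solution.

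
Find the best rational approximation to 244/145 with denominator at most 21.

Expand x = 244/145 as a continued fraction with the Euclidean algorithm:
  244 = 1*145 + 99, so a_0 = 1.
  145 = 1*99 + 46, so a_1 = 1.
  99 = 2*46 + 7, so a_2 = 2.
  46 = 6*7 + 4, so a_3 = 6.
  7 = 1*4 + 3, so a_4 = 1.
  4 = 1*3 + 1, so a_5 = 1.
  3 = 3*1 + 0, so a_6 = 3.
so x = [1; 1, 2, 6, 1, 1, 3].
Convergents (p_i = a_i*p_{i-1} + p_{i-2}, q_i = a_i*q_{i-1} + q_{i-2} with p_{-2}=0, p_{-1}=1, q_{-2}=1, q_{-1}=0), until the denominator exceeds 21:
  i=0: a_0=1, p_0 = 1*1 + 0 = 1, q_0 = 1*0 + 1 = 1.
  i=1: a_1=1, p_1 = 1*1 + 1 = 2, q_1 = 1*1 + 0 = 1.
  i=2: a_2=2, p_2 = 2*2 + 1 = 5, q_2 = 2*1 + 1 = 3.
  i=3: a_3=6, p_3 = 6*5 + 2 = 32, q_3 = 6*3 + 1 = 19.
  i=4: a_4=1, p_4 = 1*32 + 5 = 37, q_4 = 1*19 + 3 = 22.
q_4 = 22 > 21, so the last convergent with denominator <= 21 is p_3/q_3 = 32/19.
The closest fraction with denominator <= 21 is either p_3/q_3 or the intermediate fraction (k*p_3 + p_2)/(k*q_3 + q_2) with the largest k >= 1 whose denominator stays <= 21; these approach x as k grows, and every other convergent or intermediate fraction in range is farther away.
Largest k: floor((21 - q_2)/q_3) = floor((21 - 3)/19) = 0.
Since k = 0, no intermediate fraction beyond p_3/q_3 has denominator <= 21, so the convergent 32/19 is the closest (its error is |244*19 - 32*145|/(145*19) = 4/2755).

32/19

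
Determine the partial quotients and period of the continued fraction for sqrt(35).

Write x_i = (sqrt(35) + m_i)/d_i with (m_0, d_0) = (0, 1). a_0 = floor(sqrt(35)) = 5, since 5^2 = 25 <= 35 < 36 = 6^2.
Iterate m_{i+1} = d_i*a_i - m_i, d_{i+1} = (35 - m_{i+1}^2)/d_i, a_{i+1} = floor((a_0 + m_{i+1})/d_{i+1}):
  m_1 = 1*5 - 0 = 5, d_1 = (35 - 5^2)/1 = 10/1 = 10, a_1 = floor((5 + 5)/10) = 1.
  m_2 = 10*1 - 5 = 5, d_2 = (35 - 5^2)/10 = 10/10 = 1, a_2 = floor((5 + 5)/1) = 10.
  m_3 = 1*10 - 5 = 5, d_3 = (35 - 5^2)/1 = 10/1 = 10: (m_3, d_3) = (m_1, d_1) = (5, 10), so from here the quotients repeat a_1, a_2; the period length is 2.
Hence the expansion of sqrt(35) is a_0 = 5 followed by the repeating block 1, 10 (period 2).

[5; (1, 10)]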